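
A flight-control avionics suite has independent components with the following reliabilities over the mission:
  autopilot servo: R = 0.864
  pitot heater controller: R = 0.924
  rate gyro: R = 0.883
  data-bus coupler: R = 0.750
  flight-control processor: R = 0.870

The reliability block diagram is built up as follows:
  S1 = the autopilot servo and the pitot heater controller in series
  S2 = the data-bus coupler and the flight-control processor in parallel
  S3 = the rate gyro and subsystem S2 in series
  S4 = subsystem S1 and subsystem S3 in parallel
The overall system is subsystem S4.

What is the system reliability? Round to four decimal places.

Series (autopilot servo and pitot heater controller): 0.864000 × 0.924000 = 0.798336
Parallel (data-bus coupler and flight-control processor): 1 − (1 − 0.750000)(1 − 0.870000) = 0.967500
Series (rate gyro and [0.967500]): 0.883000 × 0.967500 = 0.854303
Parallel ([0.798336] and [0.854303]): 1 − (1 − 0.798336)(1 − 0.854303) = 0.9706

0.9706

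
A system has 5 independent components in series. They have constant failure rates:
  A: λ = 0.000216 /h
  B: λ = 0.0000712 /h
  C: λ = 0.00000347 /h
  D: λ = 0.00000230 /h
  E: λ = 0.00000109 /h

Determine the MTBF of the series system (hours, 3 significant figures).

3400

Series of exponential components: λ_sys = Σ λ_i
λ_sys = 0.000216 + 0.0000712 + 0.00000347 + 0.00000230 + 0.00000109 = 2.9406e-04 /h
MTBF = 1 / λ_sys = 3400 h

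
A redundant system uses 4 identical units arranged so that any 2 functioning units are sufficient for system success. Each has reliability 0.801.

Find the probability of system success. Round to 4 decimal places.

R = Σ_{i=2}^{4} C(4,i) p^i (1−p)^{4−i} with p = 0.801
C(4,2)·0.801^2·0.199^2 = 0.152448
C(4,3)·0.801^3·0.199^1 = 0.409082
C(4,4)·0.801^4·0.199^0 = 0.411652
Sum = 0.9732

0.9732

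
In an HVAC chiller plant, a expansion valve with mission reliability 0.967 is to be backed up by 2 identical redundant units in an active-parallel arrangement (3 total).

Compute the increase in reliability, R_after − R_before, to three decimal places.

0.033

R_before = 0.967
R_after = 1 − (1 − 0.967)^3 = 1.000
ΔR = 1.000 − 0.967 = 0.033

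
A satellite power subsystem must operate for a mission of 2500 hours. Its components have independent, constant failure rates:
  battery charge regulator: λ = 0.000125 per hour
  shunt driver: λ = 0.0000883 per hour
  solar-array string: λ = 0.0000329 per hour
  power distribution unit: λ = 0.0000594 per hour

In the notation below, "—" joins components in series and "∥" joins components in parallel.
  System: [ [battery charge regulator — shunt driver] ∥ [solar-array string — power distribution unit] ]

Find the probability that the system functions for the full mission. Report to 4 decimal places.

R(battery charge regulator) = exp(−0.000125 × 2500) = 0.731616
R(shunt driver) = exp(−0.0000883 × 2500) = 0.801917
R(solar-array string) = exp(−0.0000329 × 2500) = 0.921042
R(power distribution unit) = exp(−0.0000594 × 2500) = 0.862000
Series (battery charge regulator and shunt driver): 0.731616 × 0.801917 = 0.586695
Series (solar-array string and power distribution unit): 0.921042 × 0.862000 = 0.793938
Parallel ([0.586695] and [0.793938]): 1 − (1 − 0.586695)(1 − 0.793938) = 0.9148

0.9148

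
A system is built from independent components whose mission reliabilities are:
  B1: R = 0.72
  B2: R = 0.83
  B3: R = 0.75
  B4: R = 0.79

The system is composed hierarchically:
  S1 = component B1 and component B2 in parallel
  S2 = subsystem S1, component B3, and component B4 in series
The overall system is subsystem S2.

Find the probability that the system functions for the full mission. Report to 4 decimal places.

0.5643

Parallel (B1 and B2): 1 − (1 − 0.720000)(1 − 0.830000) = 0.952400
Series ([0.952400], B3, and B4): 0.952400 × 0.750000 × 0.790000 = 0.5643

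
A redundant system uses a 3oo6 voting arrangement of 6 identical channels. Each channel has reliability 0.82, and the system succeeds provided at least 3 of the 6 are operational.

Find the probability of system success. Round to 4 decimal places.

R = Σ_{i=3}^{6} C(6,i) p^i (1−p)^{6−i} with p = 0.82
C(6,3)·0.82^3·0.18^3 = 0.064312
C(6,4)·0.82^4·0.18^2 = 0.219731
C(6,5)·0.82^5·0.18^1 = 0.400399
C(6,6)·0.82^6·0.18^0 = 0.304007
Sum = 0.9884

0.9884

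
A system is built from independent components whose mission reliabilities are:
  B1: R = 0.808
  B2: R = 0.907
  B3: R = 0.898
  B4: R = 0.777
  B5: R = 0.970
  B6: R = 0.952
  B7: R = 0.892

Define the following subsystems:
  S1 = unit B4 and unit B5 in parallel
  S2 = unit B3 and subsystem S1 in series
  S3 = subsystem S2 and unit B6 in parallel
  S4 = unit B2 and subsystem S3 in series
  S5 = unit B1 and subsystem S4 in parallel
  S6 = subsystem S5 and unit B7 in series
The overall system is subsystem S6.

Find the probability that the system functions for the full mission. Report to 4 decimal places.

Parallel (B4 and B5): 1 − (1 − 0.777000)(1 − 0.970000) = 0.993310
Series (B3 and [0.993310]): 0.898000 × 0.993310 = 0.891992
Parallel ([0.891992] and B6): 1 − (1 − 0.891992)(1 − 0.952000) = 0.994816
Series (B2 and [0.994816]): 0.907000 × 0.994816 = 0.902298
Parallel (B1 and [0.902298]): 1 − (1 − 0.808000)(1 − 0.902298) = 0.981241
Series ([0.981241] and B7): 0.981241 × 0.892000 = 0.8753

0.8753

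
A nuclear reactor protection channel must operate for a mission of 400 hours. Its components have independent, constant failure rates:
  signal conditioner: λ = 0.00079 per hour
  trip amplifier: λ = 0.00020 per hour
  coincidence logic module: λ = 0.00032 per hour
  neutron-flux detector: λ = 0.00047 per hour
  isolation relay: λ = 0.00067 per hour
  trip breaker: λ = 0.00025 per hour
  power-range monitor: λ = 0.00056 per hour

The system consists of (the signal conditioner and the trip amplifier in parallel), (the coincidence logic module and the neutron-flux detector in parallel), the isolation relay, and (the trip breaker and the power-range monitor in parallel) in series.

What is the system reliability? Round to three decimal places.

R(signal conditioner) = exp(−0.00079 × 400) = 0.72906
R(trip amplifier) = exp(−0.00020 × 400) = 0.92312
R(coincidence logic module) = exp(−0.00032 × 400) = 0.87985
R(neutron-flux detector) = exp(−0.00047 × 400) = 0.82861
R(isolation relay) = exp(−0.00067 × 400) = 0.76491
R(trip breaker) = exp(−0.00025 × 400) = 0.90484
R(power-range monitor) = exp(−0.00056 × 400) = 0.79932
Parallel (signal conditioner and trip amplifier): 1 − (1 − 0.72906)(1 − 0.92312) = 0.97917
Parallel (coincidence logic module and neutron-flux detector): 1 − (1 − 0.87985)(1 − 0.82861) = 0.97941
Parallel (trip breaker and power-range monitor): 1 − (1 − 0.90484)(1 − 0.79932) = 0.98090
Series ([0.97917], [0.97941], isolation relay, and [0.98090]): 0.97917 × 0.97941 × 0.76491 × 0.98090 = 0.720

0.720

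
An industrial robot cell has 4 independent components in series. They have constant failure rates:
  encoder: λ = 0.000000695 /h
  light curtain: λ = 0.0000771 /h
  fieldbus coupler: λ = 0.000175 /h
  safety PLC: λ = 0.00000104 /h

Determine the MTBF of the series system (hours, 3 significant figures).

Series of exponential components: λ_sys = Σ λ_i
λ_sys = 0.000000695 + 0.0000771 + 0.000175 + 0.00000104 = 2.5383e-04 /h
MTBF = 1 / λ_sys = 3940 h

3940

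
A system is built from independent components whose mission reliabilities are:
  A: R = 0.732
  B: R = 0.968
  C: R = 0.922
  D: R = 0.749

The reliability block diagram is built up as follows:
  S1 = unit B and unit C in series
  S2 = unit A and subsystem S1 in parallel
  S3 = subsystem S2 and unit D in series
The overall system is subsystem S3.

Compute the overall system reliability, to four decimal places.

Series (B and C): 0.968000 × 0.922000 = 0.892496
Parallel (A and [0.892496]): 1 − (1 − 0.732000)(1 − 0.892496) = 0.971189
Series ([0.971189] and D): 0.971189 × 0.749000 = 0.7274

0.7274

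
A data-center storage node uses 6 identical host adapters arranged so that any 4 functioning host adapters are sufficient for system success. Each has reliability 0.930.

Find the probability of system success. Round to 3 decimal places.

0.994

R = Σ_{i=4}^{6} C(6,i) p^i (1−p)^{6−i} with p = 0.930
C(6,4)·0.930^4·0.070^2 = 0.05498
C(6,5)·0.930^5·0.070^1 = 0.29219
C(6,6)·0.930^6·0.070^0 = 0.64699
Sum = 0.994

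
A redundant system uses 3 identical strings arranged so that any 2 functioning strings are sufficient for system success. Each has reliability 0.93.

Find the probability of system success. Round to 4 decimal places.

0.9860

R = Σ_{i=2}^{3} C(3,i) p^i (1−p)^{3−i} with p = 0.93
C(3,2)·0.93^2·0.07^1 = 0.181629
C(3,3)·0.93^3·0.07^0 = 0.804357
Sum = 0.9860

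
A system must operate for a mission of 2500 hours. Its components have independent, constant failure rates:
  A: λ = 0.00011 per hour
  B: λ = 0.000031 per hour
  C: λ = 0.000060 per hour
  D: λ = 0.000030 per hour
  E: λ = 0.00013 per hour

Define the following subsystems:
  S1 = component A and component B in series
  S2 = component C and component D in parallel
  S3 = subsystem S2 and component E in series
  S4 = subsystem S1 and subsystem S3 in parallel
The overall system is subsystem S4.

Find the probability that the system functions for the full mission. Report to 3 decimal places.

0.915

R(A) = exp(−0.00011 × 2500) = 0.75957
R(B) = exp(−0.000031 × 2500) = 0.92543
R(C) = exp(−0.000060 × 2500) = 0.86071
R(D) = exp(−0.000030 × 2500) = 0.92774
R(E) = exp(−0.00013 × 2500) = 0.72253
Series (A and B): 0.75957 × 0.92543 = 0.70293
Parallel (C and D): 1 − (1 − 0.86071)(1 − 0.92774) = 0.98993
Series ([0.98993] and E): 0.98993 × 0.72253 = 0.71525
Parallel ([0.70293] and [0.71525]): 1 − (1 − 0.70293)(1 − 0.71525) = 0.915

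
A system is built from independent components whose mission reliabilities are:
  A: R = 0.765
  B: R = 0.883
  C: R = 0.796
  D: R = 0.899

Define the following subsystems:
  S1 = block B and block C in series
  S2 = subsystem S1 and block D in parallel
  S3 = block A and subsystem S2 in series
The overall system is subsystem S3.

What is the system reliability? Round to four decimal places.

0.7420

Series (B and C): 0.883000 × 0.796000 = 0.702868
Parallel ([0.702868] and D): 1 − (1 − 0.702868)(1 − 0.899000) = 0.969990
Series (A and [0.969990]): 0.765000 × 0.969990 = 0.7420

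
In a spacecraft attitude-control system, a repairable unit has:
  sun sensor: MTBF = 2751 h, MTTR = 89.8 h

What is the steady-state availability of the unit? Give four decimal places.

A(sun sensor) = MTBF/(MTBF+MTTR) = 2751/(2751+89.8) = 0.9684

0.9684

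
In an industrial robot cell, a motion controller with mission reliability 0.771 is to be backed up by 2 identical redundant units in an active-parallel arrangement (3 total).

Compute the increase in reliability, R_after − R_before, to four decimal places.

R_before = 0.771
R_after = 1 − (1 − 0.771)^3 = 0.9880
ΔR = 0.9880 − 0.771 = 0.2170

0.2170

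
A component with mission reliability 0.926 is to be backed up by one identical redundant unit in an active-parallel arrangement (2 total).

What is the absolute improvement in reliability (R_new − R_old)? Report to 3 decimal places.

0.069

R_before = 0.926
R_after = 1 − (1 − 0.926)^2 = 0.995
ΔR = 0.995 − 0.926 = 0.069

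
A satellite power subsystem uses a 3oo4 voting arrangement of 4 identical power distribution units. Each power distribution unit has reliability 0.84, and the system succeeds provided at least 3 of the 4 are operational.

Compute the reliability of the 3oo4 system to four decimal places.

0.8772

R = Σ_{i=3}^{4} C(4,i) p^i (1−p)^{4−i} with p = 0.84
C(4,3)·0.84^3·0.16^1 = 0.379331
C(4,4)·0.84^4·0.16^0 = 0.497871
Sum = 0.8772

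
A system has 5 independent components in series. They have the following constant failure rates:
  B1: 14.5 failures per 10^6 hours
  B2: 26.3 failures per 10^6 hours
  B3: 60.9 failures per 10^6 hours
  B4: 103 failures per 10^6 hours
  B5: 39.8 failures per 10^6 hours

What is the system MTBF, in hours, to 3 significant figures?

Series of exponential components: λ_sys = Σ λ_i
λ_sys = 0.0000145 + 0.0000263 + 0.0000609 + 0.000103 + 0.0000398 = 2.4450e-04 /h
MTBF = 1 / λ_sys = 4090 h

4090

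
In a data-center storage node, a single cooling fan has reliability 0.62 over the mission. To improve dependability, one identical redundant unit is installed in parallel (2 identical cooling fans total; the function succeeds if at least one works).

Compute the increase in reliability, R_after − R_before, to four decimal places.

0.2356

R_before = 0.62
R_after = 1 − (1 − 0.62)^2 = 0.8556
ΔR = 0.8556 − 0.62 = 0.2356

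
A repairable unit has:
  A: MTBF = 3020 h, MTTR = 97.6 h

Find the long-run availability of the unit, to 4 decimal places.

0.9687

A(A) = MTBF/(MTBF+MTTR) = 3020/(3020+97.6) = 0.9687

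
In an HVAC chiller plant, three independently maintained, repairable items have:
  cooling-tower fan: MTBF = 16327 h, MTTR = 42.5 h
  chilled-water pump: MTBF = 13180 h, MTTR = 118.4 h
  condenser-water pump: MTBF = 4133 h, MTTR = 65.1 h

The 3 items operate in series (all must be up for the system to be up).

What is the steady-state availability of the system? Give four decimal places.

0.9732

A(cooling-tower fan) = MTBF/(MTBF+MTTR) = 16327/(16327+42.5) = 0.997404
A(chilled-water pump) = MTBF/(MTBF+MTTR) = 13180/(13180+118.4) = 0.991097
A(condenser-water pump) = MTBF/(MTBF+MTTR) = 4133/(4133+65.1) = 0.984493
Series availability: 0.997404 × 0.991097 × 0.984493 = 0.9732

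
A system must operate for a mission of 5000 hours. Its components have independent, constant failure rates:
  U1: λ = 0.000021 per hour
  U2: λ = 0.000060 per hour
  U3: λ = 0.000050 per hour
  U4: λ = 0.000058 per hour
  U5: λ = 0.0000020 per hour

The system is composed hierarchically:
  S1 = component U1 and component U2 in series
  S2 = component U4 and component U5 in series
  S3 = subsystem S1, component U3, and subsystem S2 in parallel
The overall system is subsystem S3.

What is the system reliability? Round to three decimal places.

R(U1) = exp(−0.000021 × 5000) = 0.90032
R(U2) = exp(−0.000060 × 5000) = 0.74082
R(U3) = exp(−0.000050 × 5000) = 0.77880
R(U4) = exp(−0.000058 × 5000) = 0.74826
R(U5) = exp(−0.0000020 × 5000) = 0.99005
Series (U1 and U2): 0.90032 × 0.74082 = 0.66698
Series (U4 and U5): 0.74826 × 0.99005 = 0.74081
Parallel ([0.66698], U3, and [0.74081]): 1 − (1 − 0.66698)(1 − 0.77880)(1 − 0.74081) = 0.981

0.981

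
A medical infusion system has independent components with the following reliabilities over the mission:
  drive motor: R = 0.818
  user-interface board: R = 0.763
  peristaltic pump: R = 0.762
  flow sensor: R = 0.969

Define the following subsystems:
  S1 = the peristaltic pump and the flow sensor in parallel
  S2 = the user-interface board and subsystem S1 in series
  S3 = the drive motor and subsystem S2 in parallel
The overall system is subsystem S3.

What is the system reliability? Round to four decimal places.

Parallel (peristaltic pump and flow sensor): 1 − (1 − 0.762000)(1 − 0.969000) = 0.992622
Series (user-interface board and [0.992622]): 0.763000 × 0.992622 = 0.757371
Parallel (drive motor and [0.757371]): 1 − (1 − 0.818000)(1 − 0.757371) = 0.9558

0.9558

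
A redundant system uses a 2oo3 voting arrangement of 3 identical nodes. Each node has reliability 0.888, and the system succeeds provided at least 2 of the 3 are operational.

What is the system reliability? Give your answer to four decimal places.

R = Σ_{i=2}^{3} C(3,i) p^i (1−p)^{3−i} with p = 0.888
C(3,2)·0.888^2·0.112^1 = 0.264951
C(3,3)·0.888^3·0.112^0 = 0.700227
Sum = 0.9652

0.9652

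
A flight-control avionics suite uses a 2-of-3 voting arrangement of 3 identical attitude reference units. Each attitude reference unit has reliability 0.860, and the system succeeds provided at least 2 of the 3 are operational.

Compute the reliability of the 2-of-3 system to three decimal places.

R = Σ_{i=2}^{3} C(3,i) p^i (1−p)^{3−i} with p = 0.860
C(3,2)·0.860^2·0.140^1 = 0.31063
C(3,3)·0.860^3·0.140^0 = 0.63606
Sum = 0.947

0.947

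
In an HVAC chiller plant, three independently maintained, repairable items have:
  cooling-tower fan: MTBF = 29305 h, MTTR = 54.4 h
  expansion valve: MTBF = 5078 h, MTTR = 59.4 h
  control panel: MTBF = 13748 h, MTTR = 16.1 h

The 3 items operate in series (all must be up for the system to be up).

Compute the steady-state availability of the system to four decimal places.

A(cooling-tower fan) = MTBF/(MTBF+MTTR) = 29305/(29305+54.4) = 0.998147
A(expansion valve) = MTBF/(MTBF+MTTR) = 5078/(5078+59.4) = 0.988438
A(control panel) = MTBF/(MTBF+MTTR) = 13748/(13748+16.1) = 0.998830
Series availability: 0.998147 × 0.988438 × 0.998830 = 0.9855

0.9855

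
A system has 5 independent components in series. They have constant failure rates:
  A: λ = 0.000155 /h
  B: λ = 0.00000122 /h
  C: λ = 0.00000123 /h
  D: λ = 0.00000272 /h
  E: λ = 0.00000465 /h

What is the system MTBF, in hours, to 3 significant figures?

Series of exponential components: λ_sys = Σ λ_i
λ_sys = 0.000155 + 0.00000122 + 0.00000123 + 0.00000272 + 0.00000465 = 1.6482e-04 /h
MTBF = 1 / λ_sys = 6070 h

6070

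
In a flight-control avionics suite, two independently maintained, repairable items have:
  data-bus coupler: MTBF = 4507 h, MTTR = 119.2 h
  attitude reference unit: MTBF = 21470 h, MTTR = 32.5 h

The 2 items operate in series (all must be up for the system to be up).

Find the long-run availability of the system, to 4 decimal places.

A(data-bus coupler) = MTBF/(MTBF+MTTR) = 4507/(4507+119.2) = 0.974234
A(attitude reference unit) = MTBF/(MTBF+MTTR) = 21470/(21470+32.5) = 0.998489
Series availability: 0.974234 × 0.998489 = 0.9728

0.9728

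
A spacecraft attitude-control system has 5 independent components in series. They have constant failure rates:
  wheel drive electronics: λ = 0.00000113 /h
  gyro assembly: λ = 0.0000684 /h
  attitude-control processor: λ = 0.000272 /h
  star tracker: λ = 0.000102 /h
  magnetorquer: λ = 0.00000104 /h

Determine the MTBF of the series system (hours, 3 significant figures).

2250

Series of exponential components: λ_sys = Σ λ_i
λ_sys = 0.00000113 + 0.0000684 + 0.000272 + 0.000102 + 0.00000104 = 4.4457e-04 /h
MTBF = 1 / λ_sys = 2250 h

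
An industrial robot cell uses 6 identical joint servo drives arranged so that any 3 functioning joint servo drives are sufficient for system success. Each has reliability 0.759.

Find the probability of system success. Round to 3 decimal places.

0.967

R = Σ_{i=3}^{6} C(6,i) p^i (1−p)^{6−i} with p = 0.759
C(6,3)·0.759^3·0.241^3 = 0.12241
C(6,4)·0.759^4·0.241^2 = 0.28913
C(6,5)·0.759^5·0.241^1 = 0.36423
C(6,6)·0.759^6·0.241^0 = 0.19118
Sum = 0.967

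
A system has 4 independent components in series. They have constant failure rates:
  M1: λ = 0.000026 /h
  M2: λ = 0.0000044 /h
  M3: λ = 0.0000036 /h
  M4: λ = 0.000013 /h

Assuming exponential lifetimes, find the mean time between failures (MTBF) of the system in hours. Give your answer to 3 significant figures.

21300

Series of exponential components: λ_sys = Σ λ_i
λ_sys = 0.000026 + 0.0000044 + 0.0000036 + 0.000013 = 4.7000e-05 /h
MTBF = 1 / λ_sys = 21300 h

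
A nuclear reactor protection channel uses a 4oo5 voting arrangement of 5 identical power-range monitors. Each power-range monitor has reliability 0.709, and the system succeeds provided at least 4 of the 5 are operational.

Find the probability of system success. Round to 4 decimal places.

0.5468

R = Σ_{i=4}^{5} C(5,i) p^i (1−p)^{5−i} with p = 0.709
C(5,4)·0.709^4·0.291^1 = 0.367661
C(5,5)·0.709^5·0.291^0 = 0.179156
Sum = 0.5468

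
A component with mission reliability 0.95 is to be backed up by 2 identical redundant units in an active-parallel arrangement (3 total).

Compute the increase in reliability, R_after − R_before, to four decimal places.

R_before = 0.95
R_after = 1 − (1 − 0.95)^3 = 0.9999
ΔR = 0.9999 − 0.95 = 0.0499

0.0499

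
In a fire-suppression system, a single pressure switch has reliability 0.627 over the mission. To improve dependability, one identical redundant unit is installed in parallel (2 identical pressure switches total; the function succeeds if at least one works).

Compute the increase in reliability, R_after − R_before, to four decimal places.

R_before = 0.627
R_after = 1 − (1 − 0.627)^2 = 0.8609
ΔR = 0.8609 − 0.627 = 0.2339

0.2339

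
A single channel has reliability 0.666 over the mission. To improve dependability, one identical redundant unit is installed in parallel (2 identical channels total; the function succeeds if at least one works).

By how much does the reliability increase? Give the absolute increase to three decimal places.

0.222

R_before = 0.666
R_after = 1 − (1 − 0.666)^2 = 0.888
ΔR = 0.888 − 0.666 = 0.222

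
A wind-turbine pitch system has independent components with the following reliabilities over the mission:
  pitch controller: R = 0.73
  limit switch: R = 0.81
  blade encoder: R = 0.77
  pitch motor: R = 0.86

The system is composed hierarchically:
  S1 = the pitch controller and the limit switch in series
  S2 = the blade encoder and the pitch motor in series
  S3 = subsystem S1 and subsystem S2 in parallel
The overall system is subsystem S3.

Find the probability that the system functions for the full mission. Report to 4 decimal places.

Series (pitch controller and limit switch): 0.730000 × 0.810000 = 0.591300
Series (blade encoder and pitch motor): 0.770000 × 0.860000 = 0.662200
Parallel ([0.591300] and [0.662200]): 1 − (1 − 0.591300)(1 − 0.662200) = 0.8619

0.8619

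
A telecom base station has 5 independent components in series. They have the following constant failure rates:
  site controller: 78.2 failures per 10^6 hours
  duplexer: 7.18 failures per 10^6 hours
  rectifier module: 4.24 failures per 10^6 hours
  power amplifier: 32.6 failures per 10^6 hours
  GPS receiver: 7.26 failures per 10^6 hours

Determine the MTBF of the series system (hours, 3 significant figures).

7720

Series of exponential components: λ_sys = Σ λ_i
λ_sys = 0.0000782 + 0.00000718 + 0.00000424 + 0.0000326 + 0.00000726 = 1.2948e-04 /h
MTBF = 1 / λ_sys = 7720 h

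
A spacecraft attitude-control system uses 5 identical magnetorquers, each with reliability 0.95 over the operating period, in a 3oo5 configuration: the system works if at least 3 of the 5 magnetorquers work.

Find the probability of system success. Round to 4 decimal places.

R = Σ_{i=3}^{5} C(5,i) p^i (1−p)^{5−i} with p = 0.95
C(5,3)·0.95^3·0.05^2 = 0.021434
C(5,4)·0.95^4·0.05^1 = 0.203627
C(5,5)·0.95^5·0.05^0 = 0.773781
Sum = 0.9988

0.9988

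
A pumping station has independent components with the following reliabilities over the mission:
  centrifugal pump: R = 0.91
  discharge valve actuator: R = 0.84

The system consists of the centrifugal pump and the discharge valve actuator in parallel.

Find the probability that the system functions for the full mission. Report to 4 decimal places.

0.9856

Parallel (centrifugal pump and discharge valve actuator): 1 − (1 − 0.910000)(1 − 0.840000) = 0.9856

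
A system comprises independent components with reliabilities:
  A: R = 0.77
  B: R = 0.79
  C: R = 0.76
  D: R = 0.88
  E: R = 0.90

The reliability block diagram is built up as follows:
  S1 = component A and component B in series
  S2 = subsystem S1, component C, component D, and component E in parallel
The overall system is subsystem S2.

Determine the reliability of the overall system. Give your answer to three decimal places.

0.999

Series (A and B): 0.77000 × 0.79000 = 0.60830
Parallel ([0.60830], C, D, and E): 1 − (1 − 0.60830)(1 − 0.76000)(1 − 0.88000)(1 − 0.90000) = 0.999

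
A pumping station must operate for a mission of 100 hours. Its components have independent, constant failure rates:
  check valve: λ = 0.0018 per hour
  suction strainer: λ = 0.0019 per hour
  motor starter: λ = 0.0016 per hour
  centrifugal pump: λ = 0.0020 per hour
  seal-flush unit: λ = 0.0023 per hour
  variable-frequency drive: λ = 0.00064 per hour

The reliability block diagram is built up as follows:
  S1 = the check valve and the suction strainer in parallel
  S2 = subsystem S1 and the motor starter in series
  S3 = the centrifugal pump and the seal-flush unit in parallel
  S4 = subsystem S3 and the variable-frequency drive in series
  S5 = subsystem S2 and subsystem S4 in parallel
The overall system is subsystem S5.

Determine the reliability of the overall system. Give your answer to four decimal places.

0.9833

R(check valve) = exp(−0.0018 × 100) = 0.835270
R(suction strainer) = exp(−0.0019 × 100) = 0.826959
R(motor starter) = exp(−0.0016 × 100) = 0.852144
R(centrifugal pump) = exp(−0.0020 × 100) = 0.818731
R(seal-flush unit) = exp(−0.0023 × 100) = 0.794534
R(variable-frequency drive) = exp(−0.00064 × 100) = 0.938005
Parallel (check valve and suction strainer): 1 − (1 − 0.835270)(1 − 0.826959) = 0.971495
Series ([0.971495] and motor starter): 0.971495 × 0.852144 = 0.827854
Parallel (centrifugal pump and seal-flush unit): 1 − (1 − 0.818731)(1 − 0.794534) = 0.962755
Series ([0.962755] and variable-frequency drive): 0.962755 × 0.938005 = 0.903069
Parallel ([0.827854] and [0.903069]): 1 − (1 − 0.827854)(1 − 0.903069) = 0.9833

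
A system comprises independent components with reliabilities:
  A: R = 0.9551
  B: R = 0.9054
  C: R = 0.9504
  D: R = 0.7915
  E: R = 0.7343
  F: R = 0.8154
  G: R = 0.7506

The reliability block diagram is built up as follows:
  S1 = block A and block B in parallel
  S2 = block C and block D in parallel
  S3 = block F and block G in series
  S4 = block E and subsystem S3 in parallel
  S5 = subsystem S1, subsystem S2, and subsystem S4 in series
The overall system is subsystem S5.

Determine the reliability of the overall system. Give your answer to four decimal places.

0.8839

Parallel (A and B): 1 − (1 − 0.955100)(1 − 0.905400) = 0.995752
Parallel (C and D): 1 − (1 − 0.950400)(1 − 0.791500) = 0.989658
Series (F and G): 0.815400 × 0.750600 = 0.612039
Parallel (E and [0.612039]): 1 − (1 − 0.734300)(1 − 0.612039) = 0.896919
Series ([0.995752], [0.989658], and [0.896919]): 0.995752 × 0.989658 × 0.896919 = 0.8839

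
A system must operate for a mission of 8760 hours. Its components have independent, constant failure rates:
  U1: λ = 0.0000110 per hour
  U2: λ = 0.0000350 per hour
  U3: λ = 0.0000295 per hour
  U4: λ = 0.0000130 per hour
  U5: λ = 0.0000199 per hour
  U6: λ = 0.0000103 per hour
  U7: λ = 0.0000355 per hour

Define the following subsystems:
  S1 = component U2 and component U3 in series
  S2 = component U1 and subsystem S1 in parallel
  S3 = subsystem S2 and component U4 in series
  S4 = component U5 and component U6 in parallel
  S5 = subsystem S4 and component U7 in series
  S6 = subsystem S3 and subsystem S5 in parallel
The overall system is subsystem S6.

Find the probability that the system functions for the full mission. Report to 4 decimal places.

0.9603

R(U1) = exp(−0.0000110 × 8760) = 0.908137
R(U2) = exp(−0.0000350 × 8760) = 0.735945
R(U3) = exp(−0.0000295 × 8760) = 0.772271
R(U4) = exp(−0.0000130 × 8760) = 0.892365
R(U5) = exp(−0.0000199 × 8760) = 0.840025
R(U6) = exp(−0.0000103 × 8760) = 0.913723
R(U7) = exp(−0.0000355 × 8760) = 0.732729
Series (U2 and U3): 0.735945 × 0.772271 = 0.568349
Parallel (U1 and [0.568349]): 1 − (1 − 0.908137)(1 − 0.568349) = 0.960347
Series ([0.960347] and U4): 0.960347 × 0.892365 = 0.856980
Parallel (U5 and U6): 1 − (1 − 0.840025)(1 − 0.913723) = 0.986198
Series ([0.986198] and U7): 0.986198 × 0.732729 = 0.722616
Parallel ([0.856980] and [0.722616]): 1 − (1 − 0.856980)(1 − 0.722616) = 0.9603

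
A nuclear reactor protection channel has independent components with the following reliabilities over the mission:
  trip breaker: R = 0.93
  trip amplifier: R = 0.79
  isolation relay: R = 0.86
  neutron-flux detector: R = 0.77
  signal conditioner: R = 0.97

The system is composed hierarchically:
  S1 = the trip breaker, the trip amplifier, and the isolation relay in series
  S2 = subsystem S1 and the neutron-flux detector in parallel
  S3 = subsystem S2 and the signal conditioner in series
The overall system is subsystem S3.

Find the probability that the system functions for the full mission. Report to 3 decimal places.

Series (trip breaker, trip amplifier, and isolation relay): 0.93000 × 0.79000 × 0.86000 = 0.63184
Parallel ([0.63184] and neutron-flux detector): 1 − (1 − 0.63184)(1 − 0.77000) = 0.91532
Series ([0.91532] and signal conditioner): 0.91532 × 0.97000 = 0.888

0.888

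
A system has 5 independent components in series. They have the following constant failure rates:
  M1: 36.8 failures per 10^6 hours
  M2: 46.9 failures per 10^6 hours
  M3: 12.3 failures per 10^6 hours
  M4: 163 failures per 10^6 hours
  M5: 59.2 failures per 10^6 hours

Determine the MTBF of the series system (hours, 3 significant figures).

Series of exponential components: λ_sys = Σ λ_i
λ_sys = 0.0000368 + 0.0000469 + 0.0000123 + 0.000163 + 0.0000592 = 3.1820e-04 /h
MTBF = 1 / λ_sys = 3140 h

3140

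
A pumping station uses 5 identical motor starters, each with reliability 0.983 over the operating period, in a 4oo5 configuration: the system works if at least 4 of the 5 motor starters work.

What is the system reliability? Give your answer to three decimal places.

R = Σ_{i=4}^{5} C(5,i) p^i (1−p)^{5−i} with p = 0.983
C(5,4)·0.983^4·0.017^1 = 0.07937
C(5,5)·0.983^5·0.017^0 = 0.91784
Sum = 0.997

0.997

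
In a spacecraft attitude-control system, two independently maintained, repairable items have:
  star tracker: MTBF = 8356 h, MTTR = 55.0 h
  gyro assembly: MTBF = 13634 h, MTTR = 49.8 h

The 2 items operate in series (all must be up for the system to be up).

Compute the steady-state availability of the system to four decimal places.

0.9898

A(star tracker) = MTBF/(MTBF+MTTR) = 8356/(8356+55.0) = 0.993461
A(gyro assembly) = MTBF/(MTBF+MTTR) = 13634/(13634+49.8) = 0.996361
Series availability: 0.993461 × 0.996361 = 0.9898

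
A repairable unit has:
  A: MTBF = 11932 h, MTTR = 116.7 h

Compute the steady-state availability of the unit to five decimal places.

0.99031

A(A) = MTBF/(MTBF+MTTR) = 11932/(11932+116.7) = 0.99031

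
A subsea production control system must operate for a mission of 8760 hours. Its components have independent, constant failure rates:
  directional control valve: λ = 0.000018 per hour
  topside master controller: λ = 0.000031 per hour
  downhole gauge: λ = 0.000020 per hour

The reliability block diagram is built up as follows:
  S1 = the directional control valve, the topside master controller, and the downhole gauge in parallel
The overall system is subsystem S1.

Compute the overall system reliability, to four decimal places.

R(directional control valve) = exp(−0.000018 × 8760) = 0.854123
R(topside master controller) = exp(−0.000031 × 8760) = 0.762190
R(downhole gauge) = exp(−0.000020 × 8760) = 0.839289
Parallel (directional control valve, topside master controller, and downhole gauge): 1 − (1 − 0.854123)(1 − 0.762190)(1 − 0.839289) = 0.9944

0.9944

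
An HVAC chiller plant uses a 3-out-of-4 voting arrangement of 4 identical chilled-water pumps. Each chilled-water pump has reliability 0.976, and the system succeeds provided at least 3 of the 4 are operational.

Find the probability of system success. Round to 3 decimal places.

R = Σ_{i=3}^{4} C(4,i) p^i (1−p)^{4−i} with p = 0.976
C(4,3)·0.976^3·0.024^1 = 0.08925
C(4,4)·0.976^4·0.024^0 = 0.90740
Sum = 0.997

0.997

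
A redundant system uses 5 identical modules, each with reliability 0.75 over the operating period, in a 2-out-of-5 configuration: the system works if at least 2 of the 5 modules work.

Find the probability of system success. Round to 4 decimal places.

R = Σ_{i=2}^{5} C(5,i) p^i (1−p)^{5−i} with p = 0.75
C(5,2)·0.75^2·0.25^3 = 0.087891
C(5,3)·0.75^3·0.25^2 = 0.263672
C(5,4)·0.75^4·0.25^1 = 0.395508
C(5,5)·0.75^5·0.25^0 = 0.237305
Sum = 0.9844

0.9844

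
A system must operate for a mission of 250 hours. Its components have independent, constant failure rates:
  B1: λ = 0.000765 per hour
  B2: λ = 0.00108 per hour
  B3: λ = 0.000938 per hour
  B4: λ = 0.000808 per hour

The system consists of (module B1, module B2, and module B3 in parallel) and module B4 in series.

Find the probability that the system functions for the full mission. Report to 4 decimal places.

0.8101

R(B1) = exp(−0.000765 × 250) = 0.825926
R(B2) = exp(−0.00108 × 250) = 0.763379
R(B3) = exp(−0.000938 × 250) = 0.790966
R(B4) = exp(−0.000808 × 250) = 0.817095
Parallel (B1, B2, and B3): 1 − (1 − 0.825926)(1 − 0.763379)(1 − 0.790966) = 0.991390
Series ([0.991390] and B4): 0.991390 × 0.817095 = 0.8101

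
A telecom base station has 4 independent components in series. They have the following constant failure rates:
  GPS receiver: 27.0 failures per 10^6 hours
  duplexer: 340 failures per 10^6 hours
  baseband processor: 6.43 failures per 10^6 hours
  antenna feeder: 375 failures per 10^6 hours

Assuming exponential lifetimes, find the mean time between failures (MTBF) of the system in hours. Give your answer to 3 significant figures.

1340

Series of exponential components: λ_sys = Σ λ_i
λ_sys = 0.0000270 + 0.000340 + 0.00000643 + 0.000375 = 7.4843e-04 /h
MTBF = 1 / λ_sys = 1340 h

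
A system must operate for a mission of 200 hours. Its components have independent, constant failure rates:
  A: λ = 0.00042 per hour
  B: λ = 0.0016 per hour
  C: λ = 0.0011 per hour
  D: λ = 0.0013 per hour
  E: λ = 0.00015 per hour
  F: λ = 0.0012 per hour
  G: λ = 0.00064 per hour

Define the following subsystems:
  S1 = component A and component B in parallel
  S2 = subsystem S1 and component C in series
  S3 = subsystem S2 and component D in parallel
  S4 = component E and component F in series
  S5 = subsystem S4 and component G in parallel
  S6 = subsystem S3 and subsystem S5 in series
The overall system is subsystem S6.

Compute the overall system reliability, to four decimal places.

0.9237

R(A) = exp(−0.00042 × 200) = 0.919431
R(B) = exp(−0.0016 × 200) = 0.726149
R(C) = exp(−0.0011 × 200) = 0.802519
R(D) = exp(−0.0013 × 200) = 0.771052
R(E) = exp(−0.00015 × 200) = 0.970446
R(F) = exp(−0.0012 × 200) = 0.786628
R(G) = exp(−0.00064 × 200) = 0.879853
Parallel (A and B): 1 − (1 − 0.919431)(1 − 0.726149) = 0.977936
Series ([0.977936] and C): 0.977936 × 0.802519 = 0.784812
Parallel ([0.784812] and D): 1 − (1 − 0.784812)(1 − 0.771052) = 0.950733
Series (E and F): 0.970446 × 0.786628 = 0.763380
Parallel ([0.763380] and G): 1 − (1 − 0.763380)(1 − 0.879853) = 0.971571
Series ([0.950733] and [0.971571]): 0.950733 × 0.971571 = 0.9237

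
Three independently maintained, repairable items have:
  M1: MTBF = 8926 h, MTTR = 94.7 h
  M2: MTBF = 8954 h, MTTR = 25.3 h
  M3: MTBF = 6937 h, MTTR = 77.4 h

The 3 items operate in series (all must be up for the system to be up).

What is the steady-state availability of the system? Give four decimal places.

A(M1) = MTBF/(MTBF+MTTR) = 8926/(8926+94.7) = 0.989502
A(M2) = MTBF/(MTBF+MTTR) = 8954/(8954+25.3) = 0.997182
A(M3) = MTBF/(MTBF+MTTR) = 6937/(6937+77.4) = 0.988966
Series availability: 0.989502 × 0.997182 × 0.988966 = 0.9758

0.9758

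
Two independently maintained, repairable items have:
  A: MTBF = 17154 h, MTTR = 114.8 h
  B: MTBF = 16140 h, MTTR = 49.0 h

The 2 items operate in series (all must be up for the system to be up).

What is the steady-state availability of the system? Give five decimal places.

0.99035

A(A) = MTBF/(MTBF+MTTR) = 17154/(17154+114.8) = 0.993352
A(B) = MTBF/(MTBF+MTTR) = 16140/(16140+49.0) = 0.996973
Series availability: 0.993352 × 0.996973 = 0.99035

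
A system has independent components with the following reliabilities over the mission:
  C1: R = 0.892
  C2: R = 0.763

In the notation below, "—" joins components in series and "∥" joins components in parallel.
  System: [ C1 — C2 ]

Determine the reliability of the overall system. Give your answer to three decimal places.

0.681

Series (C1 and C2): 0.89200 × 0.76300 = 0.681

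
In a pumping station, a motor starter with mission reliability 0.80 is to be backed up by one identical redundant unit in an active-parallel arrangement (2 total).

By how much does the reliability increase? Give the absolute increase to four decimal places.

R_before = 0.80
R_after = 1 − (1 − 0.80)^2 = 0.9600
ΔR = 0.9600 − 0.80 = 0.1600

0.1600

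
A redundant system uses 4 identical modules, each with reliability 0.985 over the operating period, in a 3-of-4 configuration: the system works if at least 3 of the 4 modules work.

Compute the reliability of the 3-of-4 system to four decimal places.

R = Σ_{i=3}^{4} C(4,i) p^i (1−p)^{4−i} with p = 0.985
C(4,3)·0.985^3·0.015^1 = 0.057340
C(4,4)·0.985^4·0.015^0 = 0.941337
Sum = 0.9987

0.9987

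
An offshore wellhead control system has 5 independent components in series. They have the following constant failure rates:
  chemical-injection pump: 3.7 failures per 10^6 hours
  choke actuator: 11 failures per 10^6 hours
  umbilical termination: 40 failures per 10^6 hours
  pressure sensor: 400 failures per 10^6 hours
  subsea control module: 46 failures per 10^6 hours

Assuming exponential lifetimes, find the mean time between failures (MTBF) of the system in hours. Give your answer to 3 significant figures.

2000

Series of exponential components: λ_sys = Σ λ_i
λ_sys = 0.0000037 + 0.000011 + 0.000040 + 0.00040 + 0.000046 = 5.0070e-04 /h
MTBF = 1 / λ_sys = 2000 h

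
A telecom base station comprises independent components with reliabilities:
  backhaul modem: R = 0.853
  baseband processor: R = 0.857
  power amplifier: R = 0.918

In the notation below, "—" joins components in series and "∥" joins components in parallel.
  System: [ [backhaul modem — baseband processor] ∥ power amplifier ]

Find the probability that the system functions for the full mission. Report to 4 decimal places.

0.9779

Series (backhaul modem and baseband processor): 0.853000 × 0.857000 = 0.731021
Parallel ([0.731021] and power amplifier): 1 − (1 − 0.731021)(1 − 0.918000) = 0.9779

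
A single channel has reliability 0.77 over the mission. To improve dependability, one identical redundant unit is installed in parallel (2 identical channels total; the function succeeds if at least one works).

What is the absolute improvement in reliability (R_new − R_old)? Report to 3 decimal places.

R_before = 0.77
R_after = 1 − (1 − 0.77)^2 = 0.947
ΔR = 0.947 − 0.77 = 0.177

0.177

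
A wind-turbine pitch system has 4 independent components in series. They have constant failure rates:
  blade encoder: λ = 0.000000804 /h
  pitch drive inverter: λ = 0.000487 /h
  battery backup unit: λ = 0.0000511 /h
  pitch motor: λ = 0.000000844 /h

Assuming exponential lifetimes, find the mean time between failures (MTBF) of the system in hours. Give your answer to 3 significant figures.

1850

Series of exponential components: λ_sys = Σ λ_i
λ_sys = 0.000000804 + 0.000487 + 0.0000511 + 0.000000844 = 5.3975e-04 /h
MTBF = 1 / λ_sys = 1850 h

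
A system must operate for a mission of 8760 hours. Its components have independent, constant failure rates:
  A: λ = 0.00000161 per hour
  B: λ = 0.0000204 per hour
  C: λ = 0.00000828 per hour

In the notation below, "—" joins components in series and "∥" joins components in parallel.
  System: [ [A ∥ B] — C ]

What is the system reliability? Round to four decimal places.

R(A) = exp(−0.00000161 × 8760) = 0.985995
R(B) = exp(−0.0000204 × 8760) = 0.836353
R(C) = exp(−0.00000828 × 8760) = 0.930035
Parallel (A and B): 1 − (1 − 0.985995)(1 − 0.836353) = 0.997708
Series ([0.997708] and C): 0.997708 × 0.930035 = 0.9279

0.9279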